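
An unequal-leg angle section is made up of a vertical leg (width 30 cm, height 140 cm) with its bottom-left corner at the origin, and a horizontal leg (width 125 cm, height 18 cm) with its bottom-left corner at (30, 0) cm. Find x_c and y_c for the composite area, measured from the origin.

vertical leg: A = 30 × 140 = 4200.00, centroid at (15.00, 70.00).
horizontal leg: A = 125 × 18 = 2250.00, centroid at (92.50, 9.00).
ΣA = 6450.00 cm²
ΣAx_c = (4200.00)(15.00) + (2250.00)(92.50) = 271125.00 cm³
ΣAy_c = (4200.00)(70.00) + (2250.00)(9.00) = 314250.00 cm³
x_c = 271125.00 / 6450.00 = 42.03 cm
y_c = 314250.00 / 6450.00 = 48.72 cm

x_c = 42.03 cm, y_c = 48.72 cm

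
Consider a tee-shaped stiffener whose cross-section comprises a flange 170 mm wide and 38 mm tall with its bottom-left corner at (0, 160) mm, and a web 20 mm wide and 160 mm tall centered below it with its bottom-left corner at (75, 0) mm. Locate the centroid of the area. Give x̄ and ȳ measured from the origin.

x̄ = 85.00 mm, ȳ = 146.20 mm

web: A = 20 × 160 = 3200.00, centroid at (85.00, 80.00).
flange: A = 170 × 38 = 6460.00, centroid at (85.00, 179.00).
ΣA = 9660.00 mm²
ΣAx̄ = (3200.00)(85.00) + (6460.00)(85.00) = 821100.00 mm³
ΣAȳ = (3200.00)(80.00) + (6460.00)(179.00) = 1412340.00 mm³
x̄ = 821100.00 / 9660.00 = 85.00 mm
ȳ = 1412340.00 / 9660.00 = 146.20 mm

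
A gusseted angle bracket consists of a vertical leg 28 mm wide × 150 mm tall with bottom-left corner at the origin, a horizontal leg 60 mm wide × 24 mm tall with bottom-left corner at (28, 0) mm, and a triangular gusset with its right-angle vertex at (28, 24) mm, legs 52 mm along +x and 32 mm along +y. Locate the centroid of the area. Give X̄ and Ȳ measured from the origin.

X̄ = 27.82 mm, Ȳ = 55.80 mm

vertical leg: A = 28 × 150 = 4200.00, centroid at (14.00, 75.00).
horizontal leg: A = 60 × 24 = 1440.00, centroid at (58.00, 12.00).
gusset: A = ½·52·32 = 832.00, centroid at (45.33, 34.67).
ΣA = 6472.00 mm², ΣAX̄ = 180037.33 mm³, ΣAȲ = 361122.67 mm³.
X̄ = 180037.33/6472.00 = 27.82 mm; Ȳ = 361122.67/6472.00 = 55.80 mm.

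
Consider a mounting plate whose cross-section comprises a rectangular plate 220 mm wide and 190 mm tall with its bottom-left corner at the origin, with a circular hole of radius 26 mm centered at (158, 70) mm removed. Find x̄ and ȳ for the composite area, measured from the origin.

x̄ = 107.43 mm, ȳ = 96.34 mm

Part | A | x̄ᵢ | ȳᵢ | A·x̄ᵢ | A·ȳᵢ
plate | 41800.00 | 110.00 | 95.00 | 4598000.00 | 3971000.00
hole | -2123.72 | 158.00 | 70.00 | -335547.23 | -148660.16
Σ | 39676.28 |  |  | 4262452.77 | 3822339.84
x̄ = 4262452.77 / 39676.28 = 107.43 mm
ȳ = 3822339.84 / 39676.28 = 96.34 mm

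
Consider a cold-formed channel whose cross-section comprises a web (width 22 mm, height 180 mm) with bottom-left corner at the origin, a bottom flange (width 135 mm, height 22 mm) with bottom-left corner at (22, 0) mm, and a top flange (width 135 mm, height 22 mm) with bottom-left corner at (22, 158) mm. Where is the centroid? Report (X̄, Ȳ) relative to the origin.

web: A = 22 × 180 = 3960.00, centroid at (11.00, 90.00).
bottom flange: A = 135 × 22 = 2970.00, centroid at (89.50, 11.00).
top flange: A = 135 × 22 = 2970.00, centroid at (89.50, 169.00).
ΣA = 9900.00 mm²
ΣAX̄ = (3960.00)(11.00) + (2970.00)(89.50) + (2970.00)(89.50) = 575190.00 mm³
ΣAȲ = (3960.00)(90.00) + (2970.00)(11.00) + (2970.00)(169.00) = 891000.00 mm³
X̄ = 575190.00 / 9900.00 = 58.10 mm
Ȳ = 891000.00 / 9900.00 = 90.00 mm

X̄ = 58.10 mm, Ȳ = 90.00 mm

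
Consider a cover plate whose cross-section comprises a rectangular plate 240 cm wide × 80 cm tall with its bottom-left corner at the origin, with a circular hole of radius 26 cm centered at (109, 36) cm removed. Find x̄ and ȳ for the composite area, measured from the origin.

plate: A = 240 × 80 = 19200.00, centroid at (120.00, 40.00).
hole: A = −π·26² = -2123.72, centroid at (109.00, 36.00).
ΣA = 17076.28 cm²
ΣAx̄ = (19200.00)(120.00) + (-2123.72)(109.00) = 2072514.89 cm³
ΣAȳ = (19200.00)(40.00) + (-2123.72)(36.00) = 691546.20 cm³
x̄ = 2072514.89 / 17076.28 = 121.37 cm
ȳ = 691546.20 / 17076.28 = 40.50 cm

x̄ = 121.37 cm, ȳ = 40.50 cm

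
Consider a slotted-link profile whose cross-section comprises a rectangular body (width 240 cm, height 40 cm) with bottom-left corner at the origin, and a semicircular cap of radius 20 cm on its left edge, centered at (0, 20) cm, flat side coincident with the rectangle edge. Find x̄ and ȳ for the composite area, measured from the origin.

rectangular body: A = 240 × 40 = 9600.00, centroid at (120.00, 20.00).
semicircular end: A = ½π·20² = 628.32, centroid at (-8.49, 20.00).
ΣA = 10228.32 cm², ΣAx̄ = 1146666.67 cm³, ΣAȳ = 204566.37 cm³.
x̄ = 1146666.67/10228.32 = 112.11 cm; ȳ = 204566.37/10228.32 = 20.00 cm.

x̄ = 112.11 cm, ȳ = 20.00 cm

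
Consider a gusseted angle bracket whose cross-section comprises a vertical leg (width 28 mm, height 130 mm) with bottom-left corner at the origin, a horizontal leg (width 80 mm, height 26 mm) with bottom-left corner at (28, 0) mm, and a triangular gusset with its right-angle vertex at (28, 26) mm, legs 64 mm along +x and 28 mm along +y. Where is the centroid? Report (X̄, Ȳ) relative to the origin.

vertical leg: A = 28 × 130 = 3640.00, centroid at (14.00, 65.00).
horizontal leg: A = 80 × 26 = 2080.00, centroid at (68.00, 13.00).
gusset: A = ½·64·28 = 896.00, centroid at (49.33, 35.33).
ΣA = 6616.00 mm², ΣAX̄ = 236602.67 mm³, ΣAȲ = 295298.67 mm³.
X̄ = 236602.67/6616.00 = 35.76 mm; Ȳ = 295298.67/6616.00 = 44.63 mm.

X̄ = 35.76 mm, Ȳ = 44.63 mm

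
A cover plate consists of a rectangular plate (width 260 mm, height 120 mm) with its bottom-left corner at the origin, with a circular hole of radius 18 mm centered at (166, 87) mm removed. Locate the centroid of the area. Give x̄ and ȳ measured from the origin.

Part | A | x̄ᵢ | ȳᵢ | A·x̄ᵢ | A·ȳᵢ
plate | 31200.00 | 130.00 | 60.00 | 4056000.00 | 1872000.00
hole | -1017.88 | 166.00 | 87.00 | -168967.42 | -88555.21
Σ | 30182.12 |  |  | 3887032.58 | 1783444.79
x̄ = 3887032.58 / 30182.12 = 128.79 mm
ȳ = 1783444.79 / 30182.12 = 59.09 mm

x̄ = 128.79 mm, ȳ = 59.09 mm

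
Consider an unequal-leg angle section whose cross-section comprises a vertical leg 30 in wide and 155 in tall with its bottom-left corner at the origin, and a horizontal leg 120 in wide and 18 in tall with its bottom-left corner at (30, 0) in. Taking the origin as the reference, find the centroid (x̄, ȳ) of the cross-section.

vertical leg: A = 30 × 155 = 4650.00, centroid at (15.00, 77.50).
horizontal leg: A = 120 × 18 = 2160.00, centroid at (90.00, 9.00).
ΣA = 6810.00 in², ΣAx̄ = 264150.00 in³, ΣAȳ = 379815.00 in³.
x̄ = 264150.00/6810.00 = 38.79 in; ȳ = 379815.00/6810.00 = 55.77 in.

x̄ = 38.79 in, ȳ = 55.77 in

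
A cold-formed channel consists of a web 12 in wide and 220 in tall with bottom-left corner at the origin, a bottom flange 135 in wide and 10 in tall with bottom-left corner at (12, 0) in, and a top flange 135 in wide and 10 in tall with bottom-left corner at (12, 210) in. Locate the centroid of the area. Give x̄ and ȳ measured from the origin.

x̄ = 43.16 in, ȳ = 110.00 in

web: A = 12 × 220 = 2640.00, centroid at (6.00, 110.00).
bottom flange: A = 135 × 10 = 1350.00, centroid at (79.50, 5.00).
top flange: A = 135 × 10 = 1350.00, centroid at (79.50, 215.00).
ΣA = 5340.00 in², ΣAx̄ = 230490.00 in³, ΣAȳ = 587400.00 in³.
x̄ = 230490.00/5340.00 = 43.16 in; ȳ = 587400.00/5340.00 = 110.00 in.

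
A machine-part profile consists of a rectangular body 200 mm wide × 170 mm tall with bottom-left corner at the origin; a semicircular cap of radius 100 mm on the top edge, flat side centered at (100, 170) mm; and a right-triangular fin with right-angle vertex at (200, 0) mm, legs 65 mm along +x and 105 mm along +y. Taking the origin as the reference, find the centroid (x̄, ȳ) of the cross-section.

x̄ = 107.82 mm, ȳ = 119.47 mm

rectangular body: A = 200 × 170 = 34000.00, centroid at (100.00, 85.00).
semicircular top: A = ½π·100² = 15707.96, centroid at (100.00, 212.44).
triangular fin: A = ½·65·105 = 3412.50, centroid at (221.67, 35.00).
ΣA = 53120.46 mm²
ΣAx̄ = (34000.00)(100.00) + (15707.96)(100.00) + (3412.50)(221.67) = 5727233.83 mm³
ΣAȳ = (34000.00)(85.00) + (15707.96)(212.44) + (3412.50)(35.00) = 6346457.92 mm³
x̄ = 5727233.83 / 53120.46 = 107.82 mm
ȳ = 6346457.92 / 53120.46 = 119.47 mm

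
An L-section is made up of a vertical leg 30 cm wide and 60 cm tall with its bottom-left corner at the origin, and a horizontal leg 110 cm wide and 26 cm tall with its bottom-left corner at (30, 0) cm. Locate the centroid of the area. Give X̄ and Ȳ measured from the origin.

X̄ = 57.96 cm, Ȳ = 19.57 cm

vertical leg: A = 30 × 60 = 1800.00, centroid at (15.00, 30.00).
horizontal leg: A = 110 × 26 = 2860.00, centroid at (85.00, 13.00).
ΣA = 4660.00 cm²
ΣAX̄ = (1800.00)(15.00) + (2860.00)(85.00) = 270100.00 cm³
ΣAȲ = (1800.00)(30.00) + (2860.00)(13.00) = 91180.00 cm³
X̄ = 270100.00 / 4660.00 = 57.96 cm
Ȳ = 91180.00 / 4660.00 = 19.57 cm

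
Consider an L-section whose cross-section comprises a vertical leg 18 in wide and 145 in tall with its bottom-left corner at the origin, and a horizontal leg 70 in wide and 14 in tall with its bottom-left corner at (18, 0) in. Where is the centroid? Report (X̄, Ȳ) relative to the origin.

Part | A | x̄ᵢ | ȳᵢ | A·x̄ᵢ | A·ȳᵢ
vertical leg | 2610.00 | 9.00 | 72.50 | 23490.00 | 189225.00
horizontal leg | 980.00 | 53.00 | 7.00 | 51940.00 | 6860.00
Σ | 3590.00 |  |  | 75430.00 | 196085.00
X̄ = 75430.00 / 3590.00 = 21.01 in
Ȳ = 196085.00 / 3590.00 = 54.62 in

X̄ = 21.01 in, Ȳ = 54.62 in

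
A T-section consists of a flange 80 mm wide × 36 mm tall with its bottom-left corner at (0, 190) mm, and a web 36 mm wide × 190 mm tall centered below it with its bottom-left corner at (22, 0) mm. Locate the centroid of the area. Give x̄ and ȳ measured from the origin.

Part | A | x̄ᵢ | ȳᵢ | A·x̄ᵢ | A·ȳᵢ
web | 6840.00 | 40.00 | 95.00 | 273600.00 | 649800.00
flange | 2880.00 | 40.00 | 208.00 | 115200.00 | 599040.00
Σ | 9720.00 |  |  | 388800.00 | 1248840.00
x̄ = 388800.00 / 9720.00 = 40.00 mm
ȳ = 1248840.00 / 9720.00 = 128.48 mm

x̄ = 40.00 mm, ȳ = 128.48 mm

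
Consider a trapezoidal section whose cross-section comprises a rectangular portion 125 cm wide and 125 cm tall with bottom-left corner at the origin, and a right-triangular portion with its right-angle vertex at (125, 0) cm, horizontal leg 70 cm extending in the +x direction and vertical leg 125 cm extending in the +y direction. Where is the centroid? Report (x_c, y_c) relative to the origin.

rectangular portion: A = 125 × 125 = 15625.00, centroid at (62.50, 62.50).
triangular portion: A = ½·70·125 = 4375.00, centroid at (148.33, 41.67).
ΣA = 20000.00 cm², ΣAx_c = 1625520.83 cm³, ΣAy_c = 1158854.17 cm³.
x_c = 1625520.83/20000.00 = 81.28 cm; y_c = 1158854.17/20000.00 = 57.94 cm.

x_c = 81.28 cm, y_c = 57.94 cm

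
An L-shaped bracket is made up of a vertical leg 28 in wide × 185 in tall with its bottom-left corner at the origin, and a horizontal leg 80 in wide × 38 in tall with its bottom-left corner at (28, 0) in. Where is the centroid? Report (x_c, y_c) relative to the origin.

x_c = 33.97 in, y_c = 65.32 in

vertical leg: A = 28 × 185 = 5180.00, centroid at (14.00, 92.50).
horizontal leg: A = 80 × 38 = 3040.00, centroid at (68.00, 19.00).
ΣA = 8220.00 in², ΣAx_c = 279240.00 in³, ΣAy_c = 536910.00 in³.
x_c = 279240.00/8220.00 = 33.97 in; y_c = 536910.00/8220.00 = 65.32 in.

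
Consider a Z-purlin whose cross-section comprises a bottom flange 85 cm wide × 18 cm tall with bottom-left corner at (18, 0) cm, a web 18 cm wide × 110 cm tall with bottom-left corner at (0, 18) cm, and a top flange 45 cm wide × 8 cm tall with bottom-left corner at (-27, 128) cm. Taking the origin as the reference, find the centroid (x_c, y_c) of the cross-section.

Part | A | x̄ᵢ | ȳᵢ | A·x̄ᵢ | A·ȳᵢ
bottom flange | 1530.00 | 60.50 | 9.00 | 92565.00 | 13770.00
web | 1980.00 | 9.00 | 73.00 | 17820.00 | 144540.00
top flange | 360.00 | -4.50 | 132.00 | -1620.00 | 47520.00
Σ | 3870.00 |  |  | 108765.00 | 205830.00
x_c = 108765.00 / 3870.00 = 28.10 cm
y_c = 205830.00 / 3870.00 = 53.19 cm

x_c = 28.10 cm, y_c = 53.19 cm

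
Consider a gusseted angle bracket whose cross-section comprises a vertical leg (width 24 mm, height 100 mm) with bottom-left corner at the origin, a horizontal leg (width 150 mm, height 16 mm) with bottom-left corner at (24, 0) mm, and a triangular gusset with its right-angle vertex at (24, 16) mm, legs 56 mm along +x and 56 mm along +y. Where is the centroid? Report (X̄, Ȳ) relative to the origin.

X̄ = 52.34 mm, Ȳ = 30.40 mm

vertical leg: A = 24 × 100 = 2400.00, centroid at (12.00, 50.00).
horizontal leg: A = 150 × 16 = 2400.00, centroid at (99.00, 8.00).
gusset: A = ½·56·56 = 1568.00, centroid at (42.67, 34.67).
ΣA = 6368.00 mm²
ΣAX̄ = (2400.00)(12.00) + (2400.00)(99.00) + (1568.00)(42.67) = 333301.33 mm³
ΣAȲ = (2400.00)(50.00) + (2400.00)(8.00) + (1568.00)(34.67) = 193557.33 mm³
X̄ = 333301.33 / 6368.00 = 52.34 mm
Ȳ = 193557.33 / 6368.00 = 30.40 mm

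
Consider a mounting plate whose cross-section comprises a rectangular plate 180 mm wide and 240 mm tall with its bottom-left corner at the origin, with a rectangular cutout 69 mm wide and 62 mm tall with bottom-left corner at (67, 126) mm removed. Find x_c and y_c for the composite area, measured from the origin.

x_c = 88.74 mm, y_c = 115.93 mm

Part | A | x̄ᵢ | ȳᵢ | A·x̄ᵢ | A·ȳᵢ
plate | 43200.00 | 90.00 | 120.00 | 3888000.00 | 5184000.00
hole | -4278.00 | 101.50 | 157.00 | -434217.00 | -671646.00
Σ | 38922.00 |  |  | 3453783.00 | 4512354.00
x_c = 3453783.00 / 38922.00 = 88.74 mm
y_c = 4512354.00 / 38922.00 = 115.93 mm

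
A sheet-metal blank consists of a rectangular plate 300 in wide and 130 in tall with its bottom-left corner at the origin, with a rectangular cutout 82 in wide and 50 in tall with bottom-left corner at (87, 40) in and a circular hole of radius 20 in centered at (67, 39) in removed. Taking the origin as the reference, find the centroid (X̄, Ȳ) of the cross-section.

X̄ = 155.78 in, Ȳ = 65.97 in

plate: A = 300 × 130 = 39000.00, centroid at (150.00, 65.00).
hole 1: A = −(82 × 50) = -4100.00, centroid at (128.00, 65.00).
hole 2: A = −π·20² = -1256.64, centroid at (67.00, 39.00).
ΣA = 33643.36 in², ΣAX̄ = 5241005.32 in³, ΣAȲ = 2219491.15 in³.
X̄ = 5241005.32/33643.36 = 155.78 in; Ȳ = 2219491.15/33643.36 = 65.97 in.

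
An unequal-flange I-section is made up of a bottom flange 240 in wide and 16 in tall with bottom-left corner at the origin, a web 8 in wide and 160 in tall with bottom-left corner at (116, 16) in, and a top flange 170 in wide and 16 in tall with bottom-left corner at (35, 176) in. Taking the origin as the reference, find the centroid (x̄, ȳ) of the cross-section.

bottom flange: A = 240 × 16 = 3840.00, centroid at (120.00, 8.00).
web: A = 8 × 160 = 1280.00, centroid at (120.00, 96.00).
top flange: A = 170 × 16 = 2720.00, centroid at (120.00, 184.00).
ΣA = 7840.00 in², ΣAx̄ = 940800.00 in³, ΣAȳ = 654080.00 in³.
x̄ = 940800.00/7840.00 = 120.00 in; ȳ = 654080.00/7840.00 = 83.43 in.

x̄ = 120.00 in, ȳ = 83.43 in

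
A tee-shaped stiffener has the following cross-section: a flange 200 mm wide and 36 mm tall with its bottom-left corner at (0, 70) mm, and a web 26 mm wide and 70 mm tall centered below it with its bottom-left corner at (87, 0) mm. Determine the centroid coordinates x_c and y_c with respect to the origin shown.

web: A = 26 × 70 = 1820.00, centroid at (100.00, 35.00).
flange: A = 200 × 36 = 7200.00, centroid at (100.00, 88.00).
ΣA = 9020.00 mm²
ΣAx_c = (1820.00)(100.00) + (7200.00)(100.00) = 902000.00 mm³
ΣAy_c = (1820.00)(35.00) + (7200.00)(88.00) = 697300.00 mm³
x_c = 902000.00 / 9020.00 = 100.00 mm
y_c = 697300.00 / 9020.00 = 77.31 mm

x_c = 100.00 mm, y_c = 77.31 mm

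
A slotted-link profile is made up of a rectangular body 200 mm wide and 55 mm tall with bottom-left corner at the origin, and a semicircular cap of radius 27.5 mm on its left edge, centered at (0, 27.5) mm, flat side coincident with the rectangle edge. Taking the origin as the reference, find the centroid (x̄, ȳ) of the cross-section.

Part | A | x̄ᵢ | ȳᵢ | A·x̄ᵢ | A·ȳᵢ
rectangular body | 11000.00 | 100.00 | 27.50 | 1100000.00 | 302500.00
semicircular end | 1187.91 | -11.67 | 27.50 | -13864.58 | 32667.65
Σ | 12187.91 |  |  | 1086135.42 | 335167.65
x̄ = 1086135.42 / 12187.91 = 89.12 mm
ȳ = 335167.65 / 12187.91 = 27.50 mm

x̄ = 89.12 mm, ȳ = 27.50 mm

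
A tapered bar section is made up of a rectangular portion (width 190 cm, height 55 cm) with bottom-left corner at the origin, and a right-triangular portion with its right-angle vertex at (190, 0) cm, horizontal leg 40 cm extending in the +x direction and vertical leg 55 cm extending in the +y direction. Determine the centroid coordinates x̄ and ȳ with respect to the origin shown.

x̄ = 105.32 cm, ȳ = 26.63 cm

rectangular portion: A = 190 × 55 = 10450.00, centroid at (95.00, 27.50).
triangular portion: A = ½·40·55 = 1100.00, centroid at (203.33, 18.33).
ΣA = 11550.00 cm²
ΣAx̄ = (10450.00)(95.00) + (1100.00)(203.33) = 1216416.67 cm³
ΣAȳ = (10450.00)(27.50) + (1100.00)(18.33) = 307541.67 cm³
x̄ = 1216416.67 / 11550.00 = 105.32 cm
ȳ = 307541.67 / 11550.00 = 26.63 cm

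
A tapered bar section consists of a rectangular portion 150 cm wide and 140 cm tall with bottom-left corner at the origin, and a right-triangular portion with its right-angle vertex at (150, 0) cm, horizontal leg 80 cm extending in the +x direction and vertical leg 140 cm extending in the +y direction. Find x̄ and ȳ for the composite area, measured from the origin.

x̄ = 96.40 cm, ȳ = 65.09 cm

Part | A | x̄ᵢ | ȳᵢ | A·x̄ᵢ | A·ȳᵢ
rectangular portion | 21000.00 | 75.00 | 70.00 | 1575000.00 | 1470000.00
triangular portion | 5600.00 | 176.67 | 46.67 | 989333.33 | 261333.33
Σ | 26600.00 |  |  | 2564333.33 | 1731333.33
x̄ = 2564333.33 / 26600.00 = 96.40 cm
ȳ = 1731333.33 / 26600.00 = 65.09 cm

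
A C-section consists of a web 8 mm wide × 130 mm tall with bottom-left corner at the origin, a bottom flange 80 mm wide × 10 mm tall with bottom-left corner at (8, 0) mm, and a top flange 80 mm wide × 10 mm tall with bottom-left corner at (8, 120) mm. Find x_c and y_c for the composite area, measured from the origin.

x_c = 30.67 mm, y_c = 65.00 mm

Part | A | x̄ᵢ | ȳᵢ | A·x̄ᵢ | A·ȳᵢ
web | 1040.00 | 4.00 | 65.00 | 4160.00 | 67600.00
bottom flange | 800.00 | 48.00 | 5.00 | 38400.00 | 4000.00
top flange | 800.00 | 48.00 | 125.00 | 38400.00 | 100000.00
Σ | 2640.00 |  |  | 80960.00 | 171600.00
x_c = 80960.00 / 2640.00 = 30.67 mm
y_c = 171600.00 / 2640.00 = 65.00 mm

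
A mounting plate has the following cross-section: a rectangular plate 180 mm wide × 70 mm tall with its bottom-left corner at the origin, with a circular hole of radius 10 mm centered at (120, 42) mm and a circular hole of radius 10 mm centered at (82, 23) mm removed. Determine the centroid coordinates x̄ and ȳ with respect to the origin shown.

Part | A | x̄ᵢ | ȳᵢ | A·x̄ᵢ | A·ȳᵢ
plate | 12600.00 | 90.00 | 35.00 | 1134000.00 | 441000.00
hole 1 | -314.16 | 120.00 | 42.00 | -37699.11 | -13194.69
hole 2 | -314.16 | 82.00 | 23.00 | -25761.06 | -7225.66
Σ | 11971.68 |  |  | 1070539.83 | 420579.65
x̄ = 1070539.83 / 11971.68 = 89.42 mm
ȳ = 420579.65 / 11971.68 = 35.13 mm

x̄ = 89.42 mm, ȳ = 35.13 mm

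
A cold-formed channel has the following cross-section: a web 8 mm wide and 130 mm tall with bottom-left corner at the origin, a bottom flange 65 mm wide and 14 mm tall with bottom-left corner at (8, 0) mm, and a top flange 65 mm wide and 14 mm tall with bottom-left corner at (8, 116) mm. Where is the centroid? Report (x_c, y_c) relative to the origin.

web: A = 8 × 130 = 1040.00, centroid at (4.00, 65.00).
bottom flange: A = 65 × 14 = 910.00, centroid at (40.50, 7.00).
top flange: A = 65 × 14 = 910.00, centroid at (40.50, 123.00).
ΣA = 2860.00 mm², ΣAx_c = 77870.00 mm³, ΣAy_c = 185900.00 mm³.
x_c = 77870.00/2860.00 = 27.23 mm; y_c = 185900.00/2860.00 = 65.00 mm.

x_c = 27.23 mm, y_c = 65.00 mm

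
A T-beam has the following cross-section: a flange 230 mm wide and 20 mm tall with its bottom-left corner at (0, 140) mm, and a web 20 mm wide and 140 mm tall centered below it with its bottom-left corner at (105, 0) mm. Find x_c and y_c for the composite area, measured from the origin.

x_c = 115.00 mm, y_c = 119.73 mm

Part | A | x̄ᵢ | ȳᵢ | A·x̄ᵢ | A·ȳᵢ
web | 2800.00 | 115.00 | 70.00 | 322000.00 | 196000.00
flange | 4600.00 | 115.00 | 150.00 | 529000.00 | 690000.00
Σ | 7400.00 |  |  | 851000.00 | 886000.00
x_c = 851000.00 / 7400.00 = 115.00 mm
y_c = 886000.00 / 7400.00 = 119.73 mm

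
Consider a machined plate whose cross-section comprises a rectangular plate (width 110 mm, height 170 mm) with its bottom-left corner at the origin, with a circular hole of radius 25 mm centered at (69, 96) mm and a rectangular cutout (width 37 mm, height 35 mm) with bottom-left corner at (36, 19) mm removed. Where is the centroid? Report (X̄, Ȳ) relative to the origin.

plate: A = 110 × 170 = 18700.00, centroid at (55.00, 85.00).
hole 1: A = −π·25² = -1963.50, centroid at (69.00, 96.00).
hole 2: A = −(37 × 35) = -1295.00, centroid at (54.50, 36.50).
ΣA = 15441.50 mm²
ΣAX̄ = (18700.00)(55.00) + (-1963.50)(69.00) + (-1295.00)(54.50) = 822441.32 mm³
ΣAȲ = (18700.00)(85.00) + (-1963.50)(96.00) + (-1295.00)(36.50) = 1353736.94 mm³
X̄ = 822441.32 / 15441.50 = 53.26 mm
Ȳ = 1353736.94 / 15441.50 = 87.67 mm

X̄ = 53.26 mm, Ȳ = 87.67 mm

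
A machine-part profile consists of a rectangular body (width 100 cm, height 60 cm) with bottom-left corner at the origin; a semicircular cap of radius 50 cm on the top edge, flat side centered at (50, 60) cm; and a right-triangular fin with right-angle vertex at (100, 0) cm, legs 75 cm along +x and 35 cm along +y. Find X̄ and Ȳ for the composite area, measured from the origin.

rectangular body: A = 100 × 60 = 6000.00, centroid at (50.00, 30.00).
semicircular top: A = ½π·50² = 3926.99, centroid at (50.00, 81.22).
triangular fin: A = ½·75·35 = 1312.50, centroid at (125.00, 11.67).
ΣA = 11239.49 cm², ΣAX̄ = 660412.04 cm³, ΣAȲ = 514265.28 cm³.
X̄ = 660412.04/11239.49 = 58.76 cm; Ȳ = 514265.28/11239.49 = 45.76 cm.

X̄ = 58.76 cm, Ȳ = 45.76 cm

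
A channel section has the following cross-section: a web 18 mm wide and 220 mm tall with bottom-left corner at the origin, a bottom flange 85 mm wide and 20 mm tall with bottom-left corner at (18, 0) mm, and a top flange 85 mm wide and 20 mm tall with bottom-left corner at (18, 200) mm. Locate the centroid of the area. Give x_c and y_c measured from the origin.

Part | A | x̄ᵢ | ȳᵢ | A·x̄ᵢ | A·ȳᵢ
web | 3960.00 | 9.00 | 110.00 | 35640.00 | 435600.00
bottom flange | 1700.00 | 60.50 | 10.00 | 102850.00 | 17000.00
top flange | 1700.00 | 60.50 | 210.00 | 102850.00 | 357000.00
Σ | 7360.00 |  |  | 241340.00 | 809600.00
x_c = 241340.00 / 7360.00 = 32.79 mm
y_c = 809600.00 / 7360.00 = 110.00 mm

x_c = 32.79 mm, y_c = 110.00 mm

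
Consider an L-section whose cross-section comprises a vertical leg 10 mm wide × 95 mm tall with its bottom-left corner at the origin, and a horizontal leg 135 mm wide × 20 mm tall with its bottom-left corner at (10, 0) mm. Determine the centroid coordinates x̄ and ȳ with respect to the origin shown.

x̄ = 58.63 mm, ȳ = 19.76 mm

Part | A | x̄ᵢ | ȳᵢ | A·x̄ᵢ | A·ȳᵢ
vertical leg | 950.00 | 5.00 | 47.50 | 4750.00 | 45125.00
horizontal leg | 2700.00 | 77.50 | 10.00 | 209250.00 | 27000.00
Σ | 3650.00 |  |  | 214000.00 | 72125.00
x̄ = 214000.00 / 3650.00 = 58.63 mm
ȳ = 72125.00 / 3650.00 = 19.76 mm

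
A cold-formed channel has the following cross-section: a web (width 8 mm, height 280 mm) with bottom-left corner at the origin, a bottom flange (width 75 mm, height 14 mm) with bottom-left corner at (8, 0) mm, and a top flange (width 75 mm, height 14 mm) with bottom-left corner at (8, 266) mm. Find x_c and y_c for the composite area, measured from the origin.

web: A = 8 × 280 = 2240.00, centroid at (4.00, 140.00).
bottom flange: A = 75 × 14 = 1050.00, centroid at (45.50, 7.00).
top flange: A = 75 × 14 = 1050.00, centroid at (45.50, 273.00).
ΣA = 4340.00 mm²
ΣAx_c = (2240.00)(4.00) + (1050.00)(45.50) + (1050.00)(45.50) = 104510.00 mm³
ΣAy_c = (2240.00)(140.00) + (1050.00)(7.00) + (1050.00)(273.00) = 607600.00 mm³
x_c = 104510.00 / 4340.00 = 24.08 mm
y_c = 607600.00 / 4340.00 = 140.00 mm

x_c = 24.08 mm, y_c = 140.00 mm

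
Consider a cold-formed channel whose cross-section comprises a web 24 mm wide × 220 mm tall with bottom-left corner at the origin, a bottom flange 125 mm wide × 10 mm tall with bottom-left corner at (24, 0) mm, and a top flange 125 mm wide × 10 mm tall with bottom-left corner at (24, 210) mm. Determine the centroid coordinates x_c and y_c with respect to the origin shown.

x_c = 35.94 mm, y_c = 110.00 mm

web: A = 24 × 220 = 5280.00, centroid at (12.00, 110.00).
bottom flange: A = 125 × 10 = 1250.00, centroid at (86.50, 5.00).
top flange: A = 125 × 10 = 1250.00, centroid at (86.50, 215.00).
ΣA = 7780.00 mm²
ΣAx_c = (5280.00)(12.00) + (1250.00)(86.50) + (1250.00)(86.50) = 279610.00 mm³
ΣAy_c = (5280.00)(110.00) + (1250.00)(5.00) + (1250.00)(215.00) = 855800.00 mm³
x_c = 279610.00 / 7780.00 = 35.94 mm
y_c = 855800.00 / 7780.00 = 110.00 mm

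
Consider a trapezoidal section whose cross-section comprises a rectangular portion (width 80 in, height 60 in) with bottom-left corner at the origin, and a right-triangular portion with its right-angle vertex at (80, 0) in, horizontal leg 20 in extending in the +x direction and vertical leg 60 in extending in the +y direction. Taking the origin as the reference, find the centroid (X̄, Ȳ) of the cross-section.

X̄ = 45.19 in, Ȳ = 28.89 in

Part | A | x̄ᵢ | ȳᵢ | A·x̄ᵢ | A·ȳᵢ
rectangular portion | 4800.00 | 40.00 | 30.00 | 192000.00 | 144000.00
triangular portion | 600.00 | 86.67 | 20.00 | 52000.00 | 12000.00
Σ | 5400.00 |  |  | 244000.00 | 156000.00
X̄ = 244000.00 / 5400.00 = 45.19 in
Ȳ = 156000.00 / 5400.00 = 28.89 in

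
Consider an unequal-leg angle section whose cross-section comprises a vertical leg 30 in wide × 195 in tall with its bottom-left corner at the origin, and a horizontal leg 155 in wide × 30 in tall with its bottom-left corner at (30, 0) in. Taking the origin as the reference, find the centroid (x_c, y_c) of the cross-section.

x_c = 55.96 in, y_c = 60.96 in

Part | A | x̄ᵢ | ȳᵢ | A·x̄ᵢ | A·ȳᵢ
vertical leg | 5850.00 | 15.00 | 97.50 | 87750.00 | 570375.00
horizontal leg | 4650.00 | 107.50 | 15.00 | 499875.00 | 69750.00
Σ | 10500.00 |  |  | 587625.00 | 640125.00
x_c = 587625.00 / 10500.00 = 55.96 in
y_c = 640125.00 / 10500.00 = 60.96 in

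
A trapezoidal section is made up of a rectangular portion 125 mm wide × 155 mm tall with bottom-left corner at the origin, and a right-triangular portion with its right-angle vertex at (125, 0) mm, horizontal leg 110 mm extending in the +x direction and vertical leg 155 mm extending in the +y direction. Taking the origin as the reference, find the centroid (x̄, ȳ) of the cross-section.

rectangular portion: A = 125 × 155 = 19375.00, centroid at (62.50, 77.50).
triangular portion: A = ½·110·155 = 8525.00, centroid at (161.67, 51.67).
ΣA = 27900.00 mm², ΣAx̄ = 2589145.83 mm³, ΣAȳ = 1942020.83 mm³.
x̄ = 2589145.83/27900.00 = 92.80 mm; ȳ = 1942020.83/27900.00 = 69.61 mm.

x̄ = 92.80 mm, ȳ = 69.61 mm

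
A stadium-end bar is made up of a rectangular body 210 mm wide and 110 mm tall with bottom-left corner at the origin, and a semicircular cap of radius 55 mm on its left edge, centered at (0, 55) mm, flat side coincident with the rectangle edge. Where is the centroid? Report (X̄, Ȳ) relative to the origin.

Part | A | x̄ᵢ | ȳᵢ | A·x̄ᵢ | A·ȳᵢ
rectangular body | 23100.00 | 105.00 | 55.00 | 2425500.00 | 1270500.00
semicircular end | 4751.66 | -23.34 | 55.00 | -110916.67 | 261341.24
Σ | 27851.66 |  |  | 2314583.33 | 1531841.24
X̄ = 2314583.33 / 27851.66 = 83.10 mm
Ȳ = 1531841.24 / 27851.66 = 55.00 mm

X̄ = 83.10 mm, Ȳ = 55.00 mm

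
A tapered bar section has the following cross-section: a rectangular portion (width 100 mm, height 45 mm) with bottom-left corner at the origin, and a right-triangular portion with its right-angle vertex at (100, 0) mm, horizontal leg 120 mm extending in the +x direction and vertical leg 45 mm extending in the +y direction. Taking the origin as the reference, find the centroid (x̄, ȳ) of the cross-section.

Part | A | x̄ᵢ | ȳᵢ | A·x̄ᵢ | A·ȳᵢ
rectangular portion | 4500.00 | 50.00 | 22.50 | 225000.00 | 101250.00
triangular portion | 2700.00 | 140.00 | 15.00 | 378000.00 | 40500.00
Σ | 7200.00 |  |  | 603000.00 | 141750.00
x̄ = 603000.00 / 7200.00 = 83.75 mm
ȳ = 141750.00 / 7200.00 = 19.69 mm

x̄ = 83.75 mm, ȳ = 19.69 mm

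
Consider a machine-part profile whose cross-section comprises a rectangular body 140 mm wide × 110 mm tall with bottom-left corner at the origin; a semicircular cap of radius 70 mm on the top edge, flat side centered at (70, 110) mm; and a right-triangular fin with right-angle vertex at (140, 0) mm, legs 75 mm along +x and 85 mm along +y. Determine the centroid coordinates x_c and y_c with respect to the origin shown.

Part | A | x̄ᵢ | ȳᵢ | A·x̄ᵢ | A·ȳᵢ
rectangular body | 15400.00 | 70.00 | 55.00 | 1078000.00 | 847000.00
semicircular top | 7696.90 | 70.00 | 139.71 | 538783.14 | 1075325.89
triangular fin | 3187.50 | 165.00 | 28.33 | 525937.50 | 90312.50
Σ | 26284.40 |  |  | 2142720.64 | 2012638.39
x_c = 2142720.64 / 26284.40 = 81.52 mm
y_c = 2012638.39 / 26284.40 = 76.57 mm

x_c = 81.52 mm, y_c = 76.57 mm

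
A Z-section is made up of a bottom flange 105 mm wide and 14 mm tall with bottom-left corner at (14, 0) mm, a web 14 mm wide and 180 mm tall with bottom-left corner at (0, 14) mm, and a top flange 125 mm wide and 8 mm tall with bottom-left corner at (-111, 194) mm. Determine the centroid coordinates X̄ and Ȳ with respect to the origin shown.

bottom flange: A = 105 × 14 = 1470.00, centroid at (66.50, 7.00).
web: A = 14 × 180 = 2520.00, centroid at (7.00, 104.00).
top flange: A = 125 × 8 = 1000.00, centroid at (-48.50, 198.00).
ΣA = 4990.00 mm², ΣAX̄ = 66895.00 mm³, ΣAȲ = 470370.00 mm³.
X̄ = 66895.00/4990.00 = 13.41 mm; Ȳ = 470370.00/4990.00 = 94.26 mm.

X̄ = 13.41 mm, Ȳ = 94.26 mm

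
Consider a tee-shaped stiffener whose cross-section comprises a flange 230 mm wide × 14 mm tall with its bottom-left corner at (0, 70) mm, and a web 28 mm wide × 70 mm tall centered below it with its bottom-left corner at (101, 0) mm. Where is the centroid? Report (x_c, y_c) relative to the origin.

Part | A | x̄ᵢ | ȳᵢ | A·x̄ᵢ | A·ȳᵢ
web | 1960.00 | 115.00 | 35.00 | 225400.00 | 68600.00
flange | 3220.00 | 115.00 | 77.00 | 370300.00 | 247940.00
Σ | 5180.00 |  |  | 595700.00 | 316540.00
x_c = 595700.00 / 5180.00 = 115.00 mm
y_c = 316540.00 / 5180.00 = 61.11 mm

x_c = 115.00 mm, y_c = 61.11 mm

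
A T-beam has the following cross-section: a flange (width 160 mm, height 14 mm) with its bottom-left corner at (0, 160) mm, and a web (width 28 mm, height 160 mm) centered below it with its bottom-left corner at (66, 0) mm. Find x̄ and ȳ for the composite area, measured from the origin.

Part | A | x̄ᵢ | ȳᵢ | A·x̄ᵢ | A·ȳᵢ
web | 4480.00 | 80.00 | 80.00 | 358400.00 | 358400.00
flange | 2240.00 | 80.00 | 167.00 | 179200.00 | 374080.00
Σ | 6720.00 |  |  | 537600.00 | 732480.00
x̄ = 537600.00 / 6720.00 = 80.00 mm
ȳ = 732480.00 / 6720.00 = 109.00 mm

x̄ = 80.00 mm, ȳ = 109.00 mm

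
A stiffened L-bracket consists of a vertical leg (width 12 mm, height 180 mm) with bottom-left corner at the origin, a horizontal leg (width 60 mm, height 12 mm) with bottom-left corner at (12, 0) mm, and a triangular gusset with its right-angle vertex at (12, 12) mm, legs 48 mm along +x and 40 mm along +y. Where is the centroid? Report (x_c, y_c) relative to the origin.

x_c = 18.25 mm, y_c = 58.08 mm

vertical leg: A = 12 × 180 = 2160.00, centroid at (6.00, 90.00).
horizontal leg: A = 60 × 12 = 720.00, centroid at (42.00, 6.00).
gusset: A = ½·48·40 = 960.00, centroid at (28.00, 25.33).
ΣA = 3840.00 mm², ΣAx_c = 70080.00 mm³, ΣAy_c = 223040.00 mm³.
x_c = 70080.00/3840.00 = 18.25 mm; y_c = 223040.00/3840.00 = 58.08 mm.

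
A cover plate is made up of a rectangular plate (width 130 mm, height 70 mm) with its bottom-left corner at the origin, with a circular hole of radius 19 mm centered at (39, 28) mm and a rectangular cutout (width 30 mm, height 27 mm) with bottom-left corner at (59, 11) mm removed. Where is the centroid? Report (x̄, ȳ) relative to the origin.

Part | A | x̄ᵢ | ȳᵢ | A·x̄ᵢ | A·ȳᵢ
plate | 9100.00 | 65.00 | 35.00 | 591500.00 | 318500.00
hole 1 | -1134.11 | 39.00 | 28.00 | -44230.48 | -31755.22
hole 2 | -810.00 | 74.00 | 24.50 | -59940.00 | -19845.00
Σ | 7155.89 |  |  | 487329.52 | 266899.78
x̄ = 487329.52 / 7155.89 = 68.10 mm
ȳ = 266899.78 / 7155.89 = 37.30 mm

x̄ = 68.10 mm, ȳ = 37.30 mm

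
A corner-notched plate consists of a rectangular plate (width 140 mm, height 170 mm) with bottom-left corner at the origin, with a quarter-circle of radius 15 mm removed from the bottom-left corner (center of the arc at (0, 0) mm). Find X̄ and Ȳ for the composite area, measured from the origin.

X̄ = 70.48 mm, Ȳ = 85.59 mm

plate: A = 140 × 170 = 23800.00, centroid at (70.00, 85.00).
removed quarter-circle: A = −¼π·15² = -176.71, centroid at (6.37, 6.37).
ΣA = 23623.29 mm²
ΣAX̄ = (23800.00)(70.00) + (-176.71)(6.37) = 1664875.00 mm³
ΣAȲ = (23800.00)(85.00) + (-176.71)(6.37) = 2021875.00 mm³
X̄ = 1664875.00 / 23623.29 = 70.48 mm
Ȳ = 2021875.00 / 23623.29 = 85.59 mm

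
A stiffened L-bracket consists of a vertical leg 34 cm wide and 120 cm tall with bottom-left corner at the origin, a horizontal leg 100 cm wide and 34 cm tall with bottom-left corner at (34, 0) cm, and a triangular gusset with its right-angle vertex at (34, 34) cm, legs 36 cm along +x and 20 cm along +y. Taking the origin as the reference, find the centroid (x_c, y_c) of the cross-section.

x_c = 47.39 cm, y_c = 40.46 cm

Part | A | x̄ᵢ | ȳᵢ | A·x̄ᵢ | A·ȳᵢ
vertical leg | 4080.00 | 17.00 | 60.00 | 69360.00 | 244800.00
horizontal leg | 3400.00 | 84.00 | 17.00 | 285600.00 | 57800.00
gusset | 360.00 | 46.00 | 40.67 | 16560.00 | 14640.00
Σ | 7840.00 |  |  | 371520.00 | 317240.00
x_c = 371520.00 / 7840.00 = 47.39 cm
y_c = 317240.00 / 7840.00 = 40.46 cm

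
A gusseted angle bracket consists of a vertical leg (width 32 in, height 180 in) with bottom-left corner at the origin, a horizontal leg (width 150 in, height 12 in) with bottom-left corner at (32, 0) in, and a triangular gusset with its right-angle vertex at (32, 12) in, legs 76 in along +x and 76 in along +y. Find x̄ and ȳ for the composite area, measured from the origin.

x̄ = 43.10 in, ȳ = 60.97 in

Part | A | x̄ᵢ | ȳᵢ | A·x̄ᵢ | A·ȳᵢ
vertical leg | 5760.00 | 16.00 | 90.00 | 92160.00 | 518400.00
horizontal leg | 1800.00 | 107.00 | 6.00 | 192600.00 | 10800.00
gusset | 2888.00 | 57.33 | 37.33 | 165578.67 | 107818.67
Σ | 10448.00 |  |  | 450338.67 | 637018.67
x̄ = 450338.67 / 10448.00 = 43.10 in
ȳ = 637018.67 / 10448.00 = 60.97 in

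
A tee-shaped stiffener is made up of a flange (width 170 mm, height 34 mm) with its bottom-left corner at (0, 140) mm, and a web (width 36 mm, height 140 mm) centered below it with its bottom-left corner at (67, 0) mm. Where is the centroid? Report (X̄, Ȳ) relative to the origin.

web: A = 36 × 140 = 5040.00, centroid at (85.00, 70.00).
flange: A = 170 × 34 = 5780.00, centroid at (85.00, 157.00).
ΣA = 10820.00 mm², ΣAX̄ = 919700.00 mm³, ΣAȲ = 1260260.00 mm³.
X̄ = 919700.00/10820.00 = 85.00 mm; Ȳ = 1260260.00/10820.00 = 116.48 mm.

X̄ = 85.00 mm, Ȳ = 116.48 mm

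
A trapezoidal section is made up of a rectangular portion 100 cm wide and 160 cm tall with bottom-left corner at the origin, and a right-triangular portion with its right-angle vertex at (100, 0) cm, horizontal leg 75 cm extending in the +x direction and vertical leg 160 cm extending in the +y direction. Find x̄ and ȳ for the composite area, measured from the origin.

Part | A | x̄ᵢ | ȳᵢ | A·x̄ᵢ | A·ȳᵢ
rectangular portion | 16000.00 | 50.00 | 80.00 | 800000.00 | 1280000.00
triangular portion | 6000.00 | 125.00 | 53.33 | 750000.00 | 320000.00
Σ | 22000.00 |  |  | 1550000.00 | 1600000.00
x̄ = 1550000.00 / 22000.00 = 70.45 cm
ȳ = 1600000.00 / 22000.00 = 72.73 cm

x̄ = 70.45 cm, ȳ = 72.73 cm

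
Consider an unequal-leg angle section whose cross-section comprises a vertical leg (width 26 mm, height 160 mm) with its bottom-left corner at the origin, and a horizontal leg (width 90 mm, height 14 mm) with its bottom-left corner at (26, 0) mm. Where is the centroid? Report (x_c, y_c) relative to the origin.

vertical leg: A = 26 × 160 = 4160.00, centroid at (13.00, 80.00).
horizontal leg: A = 90 × 14 = 1260.00, centroid at (71.00, 7.00).
ΣA = 5420.00 mm²
ΣAx_c = (4160.00)(13.00) + (1260.00)(71.00) = 143540.00 mm³
ΣAy_c = (4160.00)(80.00) + (1260.00)(7.00) = 341620.00 mm³
x_c = 143540.00 / 5420.00 = 26.48 mm
y_c = 341620.00 / 5420.00 = 63.03 mm

x_c = 26.48 mm, y_c = 63.03 mm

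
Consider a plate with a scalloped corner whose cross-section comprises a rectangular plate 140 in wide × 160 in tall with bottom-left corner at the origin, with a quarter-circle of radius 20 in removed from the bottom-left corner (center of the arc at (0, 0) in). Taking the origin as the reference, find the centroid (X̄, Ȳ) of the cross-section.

plate: A = 140 × 160 = 22400.00, centroid at (70.00, 80.00).
removed quarter-circle: A = −¼π·20² = -314.16, centroid at (8.49, 8.49).
ΣA = 22085.84 in², ΣAX̄ = 1565333.33 in³, ΣAȲ = 1789333.33 in³.
X̄ = 1565333.33/22085.84 = 70.87 in; Ȳ = 1789333.33/22085.84 = 81.02 in.

X̄ = 70.87 in, Ȳ = 81.02 in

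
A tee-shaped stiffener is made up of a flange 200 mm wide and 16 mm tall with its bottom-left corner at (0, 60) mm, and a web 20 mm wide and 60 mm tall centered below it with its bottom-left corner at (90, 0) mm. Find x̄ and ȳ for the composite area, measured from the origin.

x̄ = 100.00 mm, ȳ = 57.64 mm

web: A = 20 × 60 = 1200.00, centroid at (100.00, 30.00).
flange: A = 200 × 16 = 3200.00, centroid at (100.00, 68.00).
ΣA = 4400.00 mm², ΣAx̄ = 440000.00 mm³, ΣAȳ = 253600.00 mm³.
x̄ = 440000.00/4400.00 = 100.00 mm; ȳ = 253600.00/4400.00 = 57.64 mm.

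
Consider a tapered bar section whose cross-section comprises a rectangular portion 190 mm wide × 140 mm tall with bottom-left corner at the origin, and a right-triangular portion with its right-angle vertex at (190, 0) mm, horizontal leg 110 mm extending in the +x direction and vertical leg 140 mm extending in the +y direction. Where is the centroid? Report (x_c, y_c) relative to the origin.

Part | A | x̄ᵢ | ȳᵢ | A·x̄ᵢ | A·ȳᵢ
rectangular portion | 26600.00 | 95.00 | 70.00 | 2527000.00 | 1862000.00
triangular portion | 7700.00 | 226.67 | 46.67 | 1745333.33 | 359333.33
Σ | 34300.00 |  |  | 4272333.33 | 2221333.33
x_c = 4272333.33 / 34300.00 = 124.56 mm
y_c = 2221333.33 / 34300.00 = 64.76 mm

x_c = 124.56 mm, y_c = 64.76 mm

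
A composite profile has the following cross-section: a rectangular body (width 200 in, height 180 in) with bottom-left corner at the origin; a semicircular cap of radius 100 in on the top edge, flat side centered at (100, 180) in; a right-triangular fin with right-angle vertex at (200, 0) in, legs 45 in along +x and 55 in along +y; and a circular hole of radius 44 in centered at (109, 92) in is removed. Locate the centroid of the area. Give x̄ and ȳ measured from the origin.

Part | A | x̄ᵢ | ȳᵢ | A·x̄ᵢ | A·ȳᵢ
rectangular body | 36000.00 | 100.00 | 90.00 | 3600000.00 | 3240000.00
semicircular top | 15707.96 | 100.00 | 222.44 | 1570796.33 | 3494100.05
triangular fin | 1237.50 | 215.00 | 18.33 | 266062.50 | 22687.50
hole | -6082.12 | 109.00 | 92.00 | -662951.45 | -559555.35
Σ | 46863.34 |  |  | 4773907.38 | 6197232.20
x̄ = 4773907.38 / 46863.34 = 101.87 in
ȳ = 6197232.20 / 46863.34 = 132.24 in

x̄ = 101.87 in, ȳ = 132.24 in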